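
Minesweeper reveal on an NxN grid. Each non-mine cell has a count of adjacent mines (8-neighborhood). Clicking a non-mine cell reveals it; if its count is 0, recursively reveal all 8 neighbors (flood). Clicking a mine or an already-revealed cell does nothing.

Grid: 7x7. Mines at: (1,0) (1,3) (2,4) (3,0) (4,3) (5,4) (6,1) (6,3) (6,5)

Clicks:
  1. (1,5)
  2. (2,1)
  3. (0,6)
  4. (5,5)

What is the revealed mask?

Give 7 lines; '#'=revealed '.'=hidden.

Answer: ....###
....###
.#...##
.....##
.....##
.....##
.......

Derivation:
Click 1 (1,5) count=1: revealed 1 new [(1,5)] -> total=1
Click 2 (2,1) count=2: revealed 1 new [(2,1)] -> total=2
Click 3 (0,6) count=0: revealed 13 new [(0,4) (0,5) (0,6) (1,4) (1,6) (2,5) (2,6) (3,5) (3,6) (4,5) (4,6) (5,5) (5,6)] -> total=15
Click 4 (5,5) count=2: revealed 0 new [(none)] -> total=15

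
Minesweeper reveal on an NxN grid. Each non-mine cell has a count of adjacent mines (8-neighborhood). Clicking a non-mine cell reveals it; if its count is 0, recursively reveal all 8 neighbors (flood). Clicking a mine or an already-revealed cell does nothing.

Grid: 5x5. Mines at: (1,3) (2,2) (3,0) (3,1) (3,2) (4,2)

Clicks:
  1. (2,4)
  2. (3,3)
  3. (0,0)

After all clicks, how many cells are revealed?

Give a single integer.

Answer: 10

Derivation:
Click 1 (2,4) count=1: revealed 1 new [(2,4)] -> total=1
Click 2 (3,3) count=3: revealed 1 new [(3,3)] -> total=2
Click 3 (0,0) count=0: revealed 8 new [(0,0) (0,1) (0,2) (1,0) (1,1) (1,2) (2,0) (2,1)] -> total=10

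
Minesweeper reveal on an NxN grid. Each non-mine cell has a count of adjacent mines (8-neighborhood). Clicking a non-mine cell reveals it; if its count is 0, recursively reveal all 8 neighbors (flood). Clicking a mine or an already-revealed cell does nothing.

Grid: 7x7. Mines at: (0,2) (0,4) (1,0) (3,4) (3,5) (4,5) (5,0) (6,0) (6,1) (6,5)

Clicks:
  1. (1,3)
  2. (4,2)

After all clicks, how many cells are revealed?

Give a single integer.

Answer: 23

Derivation:
Click 1 (1,3) count=2: revealed 1 new [(1,3)] -> total=1
Click 2 (4,2) count=0: revealed 22 new [(1,1) (1,2) (2,0) (2,1) (2,2) (2,3) (3,0) (3,1) (3,2) (3,3) (4,0) (4,1) (4,2) (4,3) (4,4) (5,1) (5,2) (5,3) (5,4) (6,2) (6,3) (6,4)] -> total=23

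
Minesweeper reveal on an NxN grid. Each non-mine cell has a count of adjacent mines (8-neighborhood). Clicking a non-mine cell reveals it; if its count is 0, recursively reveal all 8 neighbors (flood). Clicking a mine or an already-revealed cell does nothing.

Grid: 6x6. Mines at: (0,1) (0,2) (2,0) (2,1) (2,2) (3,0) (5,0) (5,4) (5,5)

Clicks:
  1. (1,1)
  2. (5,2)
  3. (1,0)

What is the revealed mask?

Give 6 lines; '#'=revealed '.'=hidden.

Answer: ......
##....
......
.###..
.###..
.###..

Derivation:
Click 1 (1,1) count=5: revealed 1 new [(1,1)] -> total=1
Click 2 (5,2) count=0: revealed 9 new [(3,1) (3,2) (3,3) (4,1) (4,2) (4,3) (5,1) (5,2) (5,3)] -> total=10
Click 3 (1,0) count=3: revealed 1 new [(1,0)] -> total=11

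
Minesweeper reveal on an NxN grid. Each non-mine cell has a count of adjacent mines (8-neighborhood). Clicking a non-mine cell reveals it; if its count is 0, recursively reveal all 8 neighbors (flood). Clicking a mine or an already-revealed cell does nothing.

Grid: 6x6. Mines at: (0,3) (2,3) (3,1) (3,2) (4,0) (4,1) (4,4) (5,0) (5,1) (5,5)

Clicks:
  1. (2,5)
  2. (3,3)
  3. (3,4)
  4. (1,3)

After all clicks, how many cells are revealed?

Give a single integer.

Answer: 10

Derivation:
Click 1 (2,5) count=0: revealed 8 new [(0,4) (0,5) (1,4) (1,5) (2,4) (2,5) (3,4) (3,5)] -> total=8
Click 2 (3,3) count=3: revealed 1 new [(3,3)] -> total=9
Click 3 (3,4) count=2: revealed 0 new [(none)] -> total=9
Click 4 (1,3) count=2: revealed 1 new [(1,3)] -> total=10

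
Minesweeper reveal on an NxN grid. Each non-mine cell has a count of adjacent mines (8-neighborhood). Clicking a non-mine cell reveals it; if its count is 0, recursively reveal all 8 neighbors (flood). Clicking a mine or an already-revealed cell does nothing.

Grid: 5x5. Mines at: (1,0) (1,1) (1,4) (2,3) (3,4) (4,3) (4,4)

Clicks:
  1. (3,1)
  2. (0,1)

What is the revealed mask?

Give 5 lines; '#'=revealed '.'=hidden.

Answer: .#...
.....
###..
###..
###..

Derivation:
Click 1 (3,1) count=0: revealed 9 new [(2,0) (2,1) (2,2) (3,0) (3,1) (3,2) (4,0) (4,1) (4,2)] -> total=9
Click 2 (0,1) count=2: revealed 1 new [(0,1)] -> total=10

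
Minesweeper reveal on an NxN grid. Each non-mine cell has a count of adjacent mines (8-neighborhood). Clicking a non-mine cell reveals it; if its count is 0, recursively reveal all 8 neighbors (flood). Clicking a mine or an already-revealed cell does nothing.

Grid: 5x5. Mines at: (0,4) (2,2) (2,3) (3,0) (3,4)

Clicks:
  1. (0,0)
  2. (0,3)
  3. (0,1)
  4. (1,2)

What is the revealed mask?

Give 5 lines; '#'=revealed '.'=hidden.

Answer: ####.
####.
##...
.....
.....

Derivation:
Click 1 (0,0) count=0: revealed 10 new [(0,0) (0,1) (0,2) (0,3) (1,0) (1,1) (1,2) (1,3) (2,0) (2,1)] -> total=10
Click 2 (0,3) count=1: revealed 0 new [(none)] -> total=10
Click 3 (0,1) count=0: revealed 0 new [(none)] -> total=10
Click 4 (1,2) count=2: revealed 0 new [(none)] -> total=10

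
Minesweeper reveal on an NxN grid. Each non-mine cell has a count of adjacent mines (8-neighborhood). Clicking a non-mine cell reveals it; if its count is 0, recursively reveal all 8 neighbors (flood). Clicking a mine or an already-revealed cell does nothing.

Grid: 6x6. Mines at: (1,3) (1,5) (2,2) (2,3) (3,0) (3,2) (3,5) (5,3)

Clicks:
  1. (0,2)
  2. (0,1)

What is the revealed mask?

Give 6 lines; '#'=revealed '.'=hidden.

Answer: ###...
###...
##....
......
......
......

Derivation:
Click 1 (0,2) count=1: revealed 1 new [(0,2)] -> total=1
Click 2 (0,1) count=0: revealed 7 new [(0,0) (0,1) (1,0) (1,1) (1,2) (2,0) (2,1)] -> total=8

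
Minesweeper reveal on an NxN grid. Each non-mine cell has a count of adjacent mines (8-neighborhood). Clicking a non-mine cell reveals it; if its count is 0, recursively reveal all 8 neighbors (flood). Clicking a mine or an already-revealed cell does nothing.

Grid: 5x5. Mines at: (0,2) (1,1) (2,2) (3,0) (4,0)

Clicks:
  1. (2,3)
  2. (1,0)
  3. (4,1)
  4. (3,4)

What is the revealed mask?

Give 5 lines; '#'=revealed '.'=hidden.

Answer: ...##
#..##
...##
.####
.####

Derivation:
Click 1 (2,3) count=1: revealed 1 new [(2,3)] -> total=1
Click 2 (1,0) count=1: revealed 1 new [(1,0)] -> total=2
Click 3 (4,1) count=2: revealed 1 new [(4,1)] -> total=3
Click 4 (3,4) count=0: revealed 12 new [(0,3) (0,4) (1,3) (1,4) (2,4) (3,1) (3,2) (3,3) (3,4) (4,2) (4,3) (4,4)] -> total=15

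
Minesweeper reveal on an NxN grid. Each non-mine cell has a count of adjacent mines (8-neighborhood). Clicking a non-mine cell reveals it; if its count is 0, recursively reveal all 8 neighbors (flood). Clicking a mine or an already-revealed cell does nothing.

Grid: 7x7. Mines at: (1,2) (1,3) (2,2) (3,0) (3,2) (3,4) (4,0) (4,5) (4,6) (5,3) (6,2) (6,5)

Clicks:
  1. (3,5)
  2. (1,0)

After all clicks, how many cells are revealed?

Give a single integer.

Click 1 (3,5) count=3: revealed 1 new [(3,5)] -> total=1
Click 2 (1,0) count=0: revealed 6 new [(0,0) (0,1) (1,0) (1,1) (2,0) (2,1)] -> total=7

Answer: 7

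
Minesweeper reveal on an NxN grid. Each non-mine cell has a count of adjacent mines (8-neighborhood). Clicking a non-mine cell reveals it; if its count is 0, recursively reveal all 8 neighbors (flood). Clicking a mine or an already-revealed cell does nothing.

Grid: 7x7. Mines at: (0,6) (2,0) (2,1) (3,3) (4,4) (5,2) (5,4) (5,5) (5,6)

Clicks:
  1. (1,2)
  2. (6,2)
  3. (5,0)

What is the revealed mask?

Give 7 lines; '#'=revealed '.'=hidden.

Click 1 (1,2) count=1: revealed 1 new [(1,2)] -> total=1
Click 2 (6,2) count=1: revealed 1 new [(6,2)] -> total=2
Click 3 (5,0) count=0: revealed 8 new [(3,0) (3,1) (4,0) (4,1) (5,0) (5,1) (6,0) (6,1)] -> total=10

Answer: .......
..#....
.......
##.....
##.....
##.....
###....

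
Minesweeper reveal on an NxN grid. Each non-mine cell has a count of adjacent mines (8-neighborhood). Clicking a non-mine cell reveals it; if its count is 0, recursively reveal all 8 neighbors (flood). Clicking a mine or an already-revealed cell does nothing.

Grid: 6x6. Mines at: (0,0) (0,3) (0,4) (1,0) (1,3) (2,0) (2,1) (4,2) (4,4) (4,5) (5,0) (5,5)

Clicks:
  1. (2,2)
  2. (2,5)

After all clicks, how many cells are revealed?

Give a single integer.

Answer: 7

Derivation:
Click 1 (2,2) count=2: revealed 1 new [(2,2)] -> total=1
Click 2 (2,5) count=0: revealed 6 new [(1,4) (1,5) (2,4) (2,5) (3,4) (3,5)] -> total=7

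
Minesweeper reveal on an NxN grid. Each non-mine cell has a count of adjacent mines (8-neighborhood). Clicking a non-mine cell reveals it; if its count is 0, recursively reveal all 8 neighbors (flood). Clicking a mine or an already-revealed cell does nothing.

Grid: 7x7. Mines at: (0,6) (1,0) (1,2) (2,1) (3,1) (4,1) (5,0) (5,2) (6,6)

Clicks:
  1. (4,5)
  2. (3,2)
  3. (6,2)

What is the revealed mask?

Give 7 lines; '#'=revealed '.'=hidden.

Click 1 (4,5) count=0: revealed 29 new [(0,3) (0,4) (0,5) (1,3) (1,4) (1,5) (1,6) (2,2) (2,3) (2,4) (2,5) (2,6) (3,2) (3,3) (3,4) (3,5) (3,6) (4,2) (4,3) (4,4) (4,5) (4,6) (5,3) (5,4) (5,5) (5,6) (6,3) (6,4) (6,5)] -> total=29
Click 2 (3,2) count=3: revealed 0 new [(none)] -> total=29
Click 3 (6,2) count=1: revealed 1 new [(6,2)] -> total=30

Answer: ...###.
...####
..#####
..#####
..#####
...####
..####.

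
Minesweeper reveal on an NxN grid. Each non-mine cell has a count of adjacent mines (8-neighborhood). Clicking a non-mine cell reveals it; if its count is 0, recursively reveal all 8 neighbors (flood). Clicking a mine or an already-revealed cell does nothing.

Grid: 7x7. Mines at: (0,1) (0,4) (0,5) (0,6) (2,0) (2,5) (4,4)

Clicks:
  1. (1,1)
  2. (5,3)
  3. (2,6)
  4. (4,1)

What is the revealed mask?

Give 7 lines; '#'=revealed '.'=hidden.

Click 1 (1,1) count=2: revealed 1 new [(1,1)] -> total=1
Click 2 (5,3) count=1: revealed 1 new [(5,3)] -> total=2
Click 3 (2,6) count=1: revealed 1 new [(2,6)] -> total=3
Click 4 (4,1) count=0: revealed 33 new [(1,2) (1,3) (1,4) (2,1) (2,2) (2,3) (2,4) (3,0) (3,1) (3,2) (3,3) (3,4) (3,5) (3,6) (4,0) (4,1) (4,2) (4,3) (4,5) (4,6) (5,0) (5,1) (5,2) (5,4) (5,5) (5,6) (6,0) (6,1) (6,2) (6,3) (6,4) (6,5) (6,6)] -> total=36

Answer: .......
.####..
.####.#
#######
####.##
#######
#######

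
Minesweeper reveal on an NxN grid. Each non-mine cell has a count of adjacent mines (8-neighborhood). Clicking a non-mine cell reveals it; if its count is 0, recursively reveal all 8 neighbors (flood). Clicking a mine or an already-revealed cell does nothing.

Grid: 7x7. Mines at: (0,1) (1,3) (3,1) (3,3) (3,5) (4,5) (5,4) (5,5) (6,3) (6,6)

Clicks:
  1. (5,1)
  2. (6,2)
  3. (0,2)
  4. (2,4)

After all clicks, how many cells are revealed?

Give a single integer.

Answer: 11

Derivation:
Click 1 (5,1) count=0: revealed 9 new [(4,0) (4,1) (4,2) (5,0) (5,1) (5,2) (6,0) (6,1) (6,2)] -> total=9
Click 2 (6,2) count=1: revealed 0 new [(none)] -> total=9
Click 3 (0,2) count=2: revealed 1 new [(0,2)] -> total=10
Click 4 (2,4) count=3: revealed 1 new [(2,4)] -> total=11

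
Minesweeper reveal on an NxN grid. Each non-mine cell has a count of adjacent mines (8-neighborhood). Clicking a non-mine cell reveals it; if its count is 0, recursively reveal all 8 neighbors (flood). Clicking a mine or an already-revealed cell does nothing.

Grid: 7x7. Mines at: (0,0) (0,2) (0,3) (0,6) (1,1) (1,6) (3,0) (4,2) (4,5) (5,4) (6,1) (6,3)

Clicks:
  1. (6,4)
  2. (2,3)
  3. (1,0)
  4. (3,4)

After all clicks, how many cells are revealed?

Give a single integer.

Click 1 (6,4) count=2: revealed 1 new [(6,4)] -> total=1
Click 2 (2,3) count=0: revealed 12 new [(1,2) (1,3) (1,4) (1,5) (2,2) (2,3) (2,4) (2,5) (3,2) (3,3) (3,4) (3,5)] -> total=13
Click 3 (1,0) count=2: revealed 1 new [(1,0)] -> total=14
Click 4 (3,4) count=1: revealed 0 new [(none)] -> total=14

Answer: 14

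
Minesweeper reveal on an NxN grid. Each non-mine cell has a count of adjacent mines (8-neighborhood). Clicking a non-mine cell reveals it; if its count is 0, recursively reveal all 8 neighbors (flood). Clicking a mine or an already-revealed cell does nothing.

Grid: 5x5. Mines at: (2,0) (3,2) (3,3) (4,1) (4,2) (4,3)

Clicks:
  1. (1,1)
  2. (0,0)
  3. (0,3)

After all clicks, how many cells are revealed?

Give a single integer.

Answer: 14

Derivation:
Click 1 (1,1) count=1: revealed 1 new [(1,1)] -> total=1
Click 2 (0,0) count=0: revealed 13 new [(0,0) (0,1) (0,2) (0,3) (0,4) (1,0) (1,2) (1,3) (1,4) (2,1) (2,2) (2,3) (2,4)] -> total=14
Click 3 (0,3) count=0: revealed 0 new [(none)] -> total=14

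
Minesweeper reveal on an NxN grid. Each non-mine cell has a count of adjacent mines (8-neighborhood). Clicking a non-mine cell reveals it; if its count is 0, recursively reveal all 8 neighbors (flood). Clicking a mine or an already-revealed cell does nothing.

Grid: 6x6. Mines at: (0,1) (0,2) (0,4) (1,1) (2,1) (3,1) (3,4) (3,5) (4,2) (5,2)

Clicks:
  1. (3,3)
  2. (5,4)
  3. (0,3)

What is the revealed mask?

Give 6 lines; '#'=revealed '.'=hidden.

Click 1 (3,3) count=2: revealed 1 new [(3,3)] -> total=1
Click 2 (5,4) count=0: revealed 6 new [(4,3) (4,4) (4,5) (5,3) (5,4) (5,5)] -> total=7
Click 3 (0,3) count=2: revealed 1 new [(0,3)] -> total=8

Answer: ...#..
......
......
...#..
...###
...###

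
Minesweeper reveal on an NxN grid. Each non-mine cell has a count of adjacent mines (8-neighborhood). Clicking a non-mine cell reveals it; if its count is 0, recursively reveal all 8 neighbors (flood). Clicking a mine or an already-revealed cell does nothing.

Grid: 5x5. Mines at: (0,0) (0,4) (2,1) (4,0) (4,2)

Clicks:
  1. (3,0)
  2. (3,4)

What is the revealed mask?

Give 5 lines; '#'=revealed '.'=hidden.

Click 1 (3,0) count=2: revealed 1 new [(3,0)] -> total=1
Click 2 (3,4) count=0: revealed 11 new [(1,2) (1,3) (1,4) (2,2) (2,3) (2,4) (3,2) (3,3) (3,4) (4,3) (4,4)] -> total=12

Answer: .....
..###
..###
#.###
...##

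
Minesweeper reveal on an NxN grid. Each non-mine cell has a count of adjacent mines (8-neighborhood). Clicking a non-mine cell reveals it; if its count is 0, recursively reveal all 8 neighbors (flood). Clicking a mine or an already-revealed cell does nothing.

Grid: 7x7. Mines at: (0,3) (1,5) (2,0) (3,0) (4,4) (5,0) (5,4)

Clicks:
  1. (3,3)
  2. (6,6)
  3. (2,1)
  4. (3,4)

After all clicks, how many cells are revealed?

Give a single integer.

Click 1 (3,3) count=1: revealed 1 new [(3,3)] -> total=1
Click 2 (6,6) count=0: revealed 10 new [(2,5) (2,6) (3,5) (3,6) (4,5) (4,6) (5,5) (5,6) (6,5) (6,6)] -> total=11
Click 3 (2,1) count=2: revealed 1 new [(2,1)] -> total=12
Click 4 (3,4) count=1: revealed 1 new [(3,4)] -> total=13

Answer: 13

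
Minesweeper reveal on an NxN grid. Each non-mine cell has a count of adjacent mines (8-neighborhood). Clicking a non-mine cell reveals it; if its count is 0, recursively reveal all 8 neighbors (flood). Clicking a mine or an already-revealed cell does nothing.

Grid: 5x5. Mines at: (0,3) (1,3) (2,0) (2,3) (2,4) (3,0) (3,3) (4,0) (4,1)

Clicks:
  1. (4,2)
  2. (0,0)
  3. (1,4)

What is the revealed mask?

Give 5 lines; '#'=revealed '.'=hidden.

Click 1 (4,2) count=2: revealed 1 new [(4,2)] -> total=1
Click 2 (0,0) count=0: revealed 6 new [(0,0) (0,1) (0,2) (1,0) (1,1) (1,2)] -> total=7
Click 3 (1,4) count=4: revealed 1 new [(1,4)] -> total=8

Answer: ###..
###.#
.....
.....
..#..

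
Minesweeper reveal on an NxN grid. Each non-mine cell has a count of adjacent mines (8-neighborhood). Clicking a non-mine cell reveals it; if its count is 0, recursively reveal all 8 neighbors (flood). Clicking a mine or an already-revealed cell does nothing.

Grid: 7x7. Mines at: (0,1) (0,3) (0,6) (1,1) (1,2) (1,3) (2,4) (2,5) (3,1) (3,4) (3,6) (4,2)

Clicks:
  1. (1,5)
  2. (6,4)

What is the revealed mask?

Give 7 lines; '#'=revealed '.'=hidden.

Answer: .......
.....#.
.......
.......
##.####
#######
#######

Derivation:
Click 1 (1,5) count=3: revealed 1 new [(1,5)] -> total=1
Click 2 (6,4) count=0: revealed 20 new [(4,0) (4,1) (4,3) (4,4) (4,5) (4,6) (5,0) (5,1) (5,2) (5,3) (5,4) (5,5) (5,6) (6,0) (6,1) (6,2) (6,3) (6,4) (6,5) (6,6)] -> total=21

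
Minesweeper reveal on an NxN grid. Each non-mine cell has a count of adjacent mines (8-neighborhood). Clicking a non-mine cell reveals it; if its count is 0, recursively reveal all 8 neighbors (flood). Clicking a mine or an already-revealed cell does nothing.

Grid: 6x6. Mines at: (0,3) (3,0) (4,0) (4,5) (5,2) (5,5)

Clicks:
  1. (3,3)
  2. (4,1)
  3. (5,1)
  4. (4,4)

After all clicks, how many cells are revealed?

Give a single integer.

Click 1 (3,3) count=0: revealed 26 new [(0,0) (0,1) (0,2) (0,4) (0,5) (1,0) (1,1) (1,2) (1,3) (1,4) (1,5) (2,0) (2,1) (2,2) (2,3) (2,4) (2,5) (3,1) (3,2) (3,3) (3,4) (3,5) (4,1) (4,2) (4,3) (4,4)] -> total=26
Click 2 (4,1) count=3: revealed 0 new [(none)] -> total=26
Click 3 (5,1) count=2: revealed 1 new [(5,1)] -> total=27
Click 4 (4,4) count=2: revealed 0 new [(none)] -> total=27

Answer: 27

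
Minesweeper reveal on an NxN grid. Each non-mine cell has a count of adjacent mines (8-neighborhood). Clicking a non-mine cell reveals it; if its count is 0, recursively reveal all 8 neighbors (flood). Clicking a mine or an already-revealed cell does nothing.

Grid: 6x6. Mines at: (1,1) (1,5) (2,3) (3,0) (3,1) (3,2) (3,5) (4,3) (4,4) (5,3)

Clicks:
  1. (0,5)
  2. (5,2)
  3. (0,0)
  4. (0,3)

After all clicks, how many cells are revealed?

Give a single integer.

Click 1 (0,5) count=1: revealed 1 new [(0,5)] -> total=1
Click 2 (5,2) count=2: revealed 1 new [(5,2)] -> total=2
Click 3 (0,0) count=1: revealed 1 new [(0,0)] -> total=3
Click 4 (0,3) count=0: revealed 6 new [(0,2) (0,3) (0,4) (1,2) (1,3) (1,4)] -> total=9

Answer: 9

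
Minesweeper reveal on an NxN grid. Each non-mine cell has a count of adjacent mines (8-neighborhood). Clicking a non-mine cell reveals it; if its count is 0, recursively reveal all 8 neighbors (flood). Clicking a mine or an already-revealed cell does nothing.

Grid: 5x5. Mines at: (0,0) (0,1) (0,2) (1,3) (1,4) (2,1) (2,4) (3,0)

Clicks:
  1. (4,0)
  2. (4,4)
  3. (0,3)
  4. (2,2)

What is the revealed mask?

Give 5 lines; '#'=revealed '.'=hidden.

Answer: ...#.
.....
..#..
.####
#####

Derivation:
Click 1 (4,0) count=1: revealed 1 new [(4,0)] -> total=1
Click 2 (4,4) count=0: revealed 8 new [(3,1) (3,2) (3,3) (3,4) (4,1) (4,2) (4,3) (4,4)] -> total=9
Click 3 (0,3) count=3: revealed 1 new [(0,3)] -> total=10
Click 4 (2,2) count=2: revealed 1 new [(2,2)] -> total=11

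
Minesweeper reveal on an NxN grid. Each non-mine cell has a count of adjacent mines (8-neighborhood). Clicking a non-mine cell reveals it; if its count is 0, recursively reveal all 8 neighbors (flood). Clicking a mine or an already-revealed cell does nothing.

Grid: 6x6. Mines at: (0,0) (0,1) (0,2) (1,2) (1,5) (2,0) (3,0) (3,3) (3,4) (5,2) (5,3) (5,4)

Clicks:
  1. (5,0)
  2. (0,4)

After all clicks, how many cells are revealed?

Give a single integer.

Click 1 (5,0) count=0: revealed 4 new [(4,0) (4,1) (5,0) (5,1)] -> total=4
Click 2 (0,4) count=1: revealed 1 new [(0,4)] -> total=5

Answer: 5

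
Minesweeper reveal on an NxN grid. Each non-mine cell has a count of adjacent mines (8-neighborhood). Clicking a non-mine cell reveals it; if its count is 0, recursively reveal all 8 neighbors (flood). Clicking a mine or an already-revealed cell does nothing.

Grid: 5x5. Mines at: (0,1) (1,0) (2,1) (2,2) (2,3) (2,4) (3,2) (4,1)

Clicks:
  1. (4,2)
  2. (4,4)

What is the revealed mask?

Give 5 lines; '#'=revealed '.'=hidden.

Answer: .....
.....
.....
...##
..###

Derivation:
Click 1 (4,2) count=2: revealed 1 new [(4,2)] -> total=1
Click 2 (4,4) count=0: revealed 4 new [(3,3) (3,4) (4,3) (4,4)] -> total=5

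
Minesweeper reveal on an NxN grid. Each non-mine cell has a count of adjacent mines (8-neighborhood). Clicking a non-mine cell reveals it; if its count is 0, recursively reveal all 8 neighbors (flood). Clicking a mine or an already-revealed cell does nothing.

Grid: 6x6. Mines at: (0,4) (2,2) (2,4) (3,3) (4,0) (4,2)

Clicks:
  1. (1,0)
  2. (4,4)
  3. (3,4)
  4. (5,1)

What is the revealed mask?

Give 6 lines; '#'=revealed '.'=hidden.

Click 1 (1,0) count=0: revealed 12 new [(0,0) (0,1) (0,2) (0,3) (1,0) (1,1) (1,2) (1,3) (2,0) (2,1) (3,0) (3,1)] -> total=12
Click 2 (4,4) count=1: revealed 1 new [(4,4)] -> total=13
Click 3 (3,4) count=2: revealed 1 new [(3,4)] -> total=14
Click 4 (5,1) count=2: revealed 1 new [(5,1)] -> total=15

Answer: ####..
####..
##....
##..#.
....#.
.#....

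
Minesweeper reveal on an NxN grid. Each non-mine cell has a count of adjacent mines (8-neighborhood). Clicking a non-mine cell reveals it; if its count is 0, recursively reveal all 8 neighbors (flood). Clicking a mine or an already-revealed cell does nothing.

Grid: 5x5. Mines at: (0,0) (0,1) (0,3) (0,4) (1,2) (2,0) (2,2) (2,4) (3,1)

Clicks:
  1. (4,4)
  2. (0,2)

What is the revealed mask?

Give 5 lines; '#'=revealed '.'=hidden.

Answer: ..#..
.....
.....
..###
..###

Derivation:
Click 1 (4,4) count=0: revealed 6 new [(3,2) (3,3) (3,4) (4,2) (4,3) (4,4)] -> total=6
Click 2 (0,2) count=3: revealed 1 new [(0,2)] -> total=7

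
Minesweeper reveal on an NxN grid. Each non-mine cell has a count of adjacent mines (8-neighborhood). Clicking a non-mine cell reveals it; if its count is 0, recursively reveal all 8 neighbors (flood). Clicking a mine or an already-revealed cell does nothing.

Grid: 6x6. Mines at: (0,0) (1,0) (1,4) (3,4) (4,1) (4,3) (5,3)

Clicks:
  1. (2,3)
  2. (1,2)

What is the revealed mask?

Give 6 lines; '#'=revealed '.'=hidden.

Click 1 (2,3) count=2: revealed 1 new [(2,3)] -> total=1
Click 2 (1,2) count=0: revealed 11 new [(0,1) (0,2) (0,3) (1,1) (1,2) (1,3) (2,1) (2,2) (3,1) (3,2) (3,3)] -> total=12

Answer: .###..
.###..
.###..
.###..
......
......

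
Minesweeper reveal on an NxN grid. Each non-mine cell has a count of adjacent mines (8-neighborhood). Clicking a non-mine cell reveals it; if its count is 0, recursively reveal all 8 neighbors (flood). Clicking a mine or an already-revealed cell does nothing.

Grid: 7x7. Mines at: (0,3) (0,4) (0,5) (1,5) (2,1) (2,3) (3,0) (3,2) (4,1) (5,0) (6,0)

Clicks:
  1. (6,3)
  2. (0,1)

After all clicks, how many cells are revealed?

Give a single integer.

Click 1 (6,3) count=0: revealed 24 new [(2,4) (2,5) (2,6) (3,3) (3,4) (3,5) (3,6) (4,2) (4,3) (4,4) (4,5) (4,6) (5,1) (5,2) (5,3) (5,4) (5,5) (5,6) (6,1) (6,2) (6,3) (6,4) (6,5) (6,6)] -> total=24
Click 2 (0,1) count=0: revealed 6 new [(0,0) (0,1) (0,2) (1,0) (1,1) (1,2)] -> total=30

Answer: 30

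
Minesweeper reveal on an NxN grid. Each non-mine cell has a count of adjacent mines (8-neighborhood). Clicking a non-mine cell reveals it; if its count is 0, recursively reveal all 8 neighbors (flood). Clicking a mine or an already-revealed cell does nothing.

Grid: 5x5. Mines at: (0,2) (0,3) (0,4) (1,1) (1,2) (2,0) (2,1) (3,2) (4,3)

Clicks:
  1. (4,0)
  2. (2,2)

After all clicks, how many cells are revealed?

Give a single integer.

Answer: 5

Derivation:
Click 1 (4,0) count=0: revealed 4 new [(3,0) (3,1) (4,0) (4,1)] -> total=4
Click 2 (2,2) count=4: revealed 1 new [(2,2)] -> total=5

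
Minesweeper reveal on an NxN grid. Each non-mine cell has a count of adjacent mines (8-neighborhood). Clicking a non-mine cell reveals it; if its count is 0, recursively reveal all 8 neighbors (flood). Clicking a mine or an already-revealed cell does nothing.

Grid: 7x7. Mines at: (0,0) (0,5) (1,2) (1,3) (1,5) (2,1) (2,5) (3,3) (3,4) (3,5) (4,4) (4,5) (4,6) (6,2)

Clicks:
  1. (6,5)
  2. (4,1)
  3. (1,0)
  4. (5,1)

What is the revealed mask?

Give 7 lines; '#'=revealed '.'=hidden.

Click 1 (6,5) count=0: revealed 8 new [(5,3) (5,4) (5,5) (5,6) (6,3) (6,4) (6,5) (6,6)] -> total=8
Click 2 (4,1) count=0: revealed 11 new [(3,0) (3,1) (3,2) (4,0) (4,1) (4,2) (5,0) (5,1) (5,2) (6,0) (6,1)] -> total=19
Click 3 (1,0) count=2: revealed 1 new [(1,0)] -> total=20
Click 4 (5,1) count=1: revealed 0 new [(none)] -> total=20

Answer: .......
#......
.......
###....
###....
#######
##.####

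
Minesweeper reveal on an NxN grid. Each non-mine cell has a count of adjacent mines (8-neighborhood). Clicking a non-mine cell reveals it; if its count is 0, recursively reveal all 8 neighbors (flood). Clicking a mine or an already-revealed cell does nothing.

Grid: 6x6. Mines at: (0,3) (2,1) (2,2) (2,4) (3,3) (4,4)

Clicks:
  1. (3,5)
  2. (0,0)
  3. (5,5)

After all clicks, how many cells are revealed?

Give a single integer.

Answer: 8

Derivation:
Click 1 (3,5) count=2: revealed 1 new [(3,5)] -> total=1
Click 2 (0,0) count=0: revealed 6 new [(0,0) (0,1) (0,2) (1,0) (1,1) (1,2)] -> total=7
Click 3 (5,5) count=1: revealed 1 new [(5,5)] -> total=8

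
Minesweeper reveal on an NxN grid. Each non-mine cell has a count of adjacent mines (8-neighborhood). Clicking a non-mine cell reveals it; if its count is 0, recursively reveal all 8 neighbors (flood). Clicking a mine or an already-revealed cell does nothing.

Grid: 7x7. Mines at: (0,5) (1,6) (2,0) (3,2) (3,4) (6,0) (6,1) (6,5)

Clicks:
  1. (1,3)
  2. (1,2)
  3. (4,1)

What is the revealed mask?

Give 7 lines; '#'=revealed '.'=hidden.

Click 1 (1,3) count=0: revealed 14 new [(0,0) (0,1) (0,2) (0,3) (0,4) (1,0) (1,1) (1,2) (1,3) (1,4) (2,1) (2,2) (2,3) (2,4)] -> total=14
Click 2 (1,2) count=0: revealed 0 new [(none)] -> total=14
Click 3 (4,1) count=1: revealed 1 new [(4,1)] -> total=15

Answer: #####..
#####..
.####..
.......
.#.....
.......
.......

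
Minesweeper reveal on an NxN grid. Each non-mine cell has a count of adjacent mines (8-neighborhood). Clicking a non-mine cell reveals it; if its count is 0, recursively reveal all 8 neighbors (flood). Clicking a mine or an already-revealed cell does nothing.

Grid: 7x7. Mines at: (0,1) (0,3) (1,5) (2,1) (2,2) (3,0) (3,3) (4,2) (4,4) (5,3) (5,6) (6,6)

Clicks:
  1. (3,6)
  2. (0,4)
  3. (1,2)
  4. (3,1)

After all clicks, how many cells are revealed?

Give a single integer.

Answer: 9

Derivation:
Click 1 (3,6) count=0: revealed 6 new [(2,5) (2,6) (3,5) (3,6) (4,5) (4,6)] -> total=6
Click 2 (0,4) count=2: revealed 1 new [(0,4)] -> total=7
Click 3 (1,2) count=4: revealed 1 new [(1,2)] -> total=8
Click 4 (3,1) count=4: revealed 1 new [(3,1)] -> total=9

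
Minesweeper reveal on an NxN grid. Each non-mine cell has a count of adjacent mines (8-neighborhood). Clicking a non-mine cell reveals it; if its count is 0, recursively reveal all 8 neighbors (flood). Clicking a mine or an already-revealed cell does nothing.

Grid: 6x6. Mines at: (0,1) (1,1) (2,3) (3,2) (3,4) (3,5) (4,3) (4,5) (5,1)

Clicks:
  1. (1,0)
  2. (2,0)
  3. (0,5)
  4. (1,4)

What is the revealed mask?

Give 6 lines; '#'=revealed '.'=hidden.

Answer: ..####
#.####
#...##
......
......
......

Derivation:
Click 1 (1,0) count=2: revealed 1 new [(1,0)] -> total=1
Click 2 (2,0) count=1: revealed 1 new [(2,0)] -> total=2
Click 3 (0,5) count=0: revealed 10 new [(0,2) (0,3) (0,4) (0,5) (1,2) (1,3) (1,4) (1,5) (2,4) (2,5)] -> total=12
Click 4 (1,4) count=1: revealed 0 new [(none)] -> total=12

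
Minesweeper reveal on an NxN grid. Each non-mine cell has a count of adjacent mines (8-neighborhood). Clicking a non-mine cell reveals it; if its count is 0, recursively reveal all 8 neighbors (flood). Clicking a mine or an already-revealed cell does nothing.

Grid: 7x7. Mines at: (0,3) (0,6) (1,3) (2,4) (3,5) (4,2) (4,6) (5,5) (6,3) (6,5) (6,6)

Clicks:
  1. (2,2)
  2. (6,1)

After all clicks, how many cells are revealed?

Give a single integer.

Answer: 20

Derivation:
Click 1 (2,2) count=1: revealed 1 new [(2,2)] -> total=1
Click 2 (6,1) count=0: revealed 19 new [(0,0) (0,1) (0,2) (1,0) (1,1) (1,2) (2,0) (2,1) (3,0) (3,1) (3,2) (4,0) (4,1) (5,0) (5,1) (5,2) (6,0) (6,1) (6,2)] -> total=20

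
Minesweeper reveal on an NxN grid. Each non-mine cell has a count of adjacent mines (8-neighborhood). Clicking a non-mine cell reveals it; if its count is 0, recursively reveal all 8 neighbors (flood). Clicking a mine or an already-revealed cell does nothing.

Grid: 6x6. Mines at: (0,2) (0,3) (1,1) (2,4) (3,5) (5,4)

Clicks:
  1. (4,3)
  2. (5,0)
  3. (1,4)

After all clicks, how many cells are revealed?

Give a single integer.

Answer: 17

Derivation:
Click 1 (4,3) count=1: revealed 1 new [(4,3)] -> total=1
Click 2 (5,0) count=0: revealed 15 new [(2,0) (2,1) (2,2) (2,3) (3,0) (3,1) (3,2) (3,3) (4,0) (4,1) (4,2) (5,0) (5,1) (5,2) (5,3)] -> total=16
Click 3 (1,4) count=2: revealed 1 new [(1,4)] -> total=17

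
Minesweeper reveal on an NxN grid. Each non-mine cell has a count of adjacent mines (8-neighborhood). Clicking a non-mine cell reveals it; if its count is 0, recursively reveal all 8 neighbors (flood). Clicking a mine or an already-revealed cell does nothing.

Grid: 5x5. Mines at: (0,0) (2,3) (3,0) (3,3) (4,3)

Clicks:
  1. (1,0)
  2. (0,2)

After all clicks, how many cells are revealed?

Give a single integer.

Answer: 9

Derivation:
Click 1 (1,0) count=1: revealed 1 new [(1,0)] -> total=1
Click 2 (0,2) count=0: revealed 8 new [(0,1) (0,2) (0,3) (0,4) (1,1) (1,2) (1,3) (1,4)] -> total=9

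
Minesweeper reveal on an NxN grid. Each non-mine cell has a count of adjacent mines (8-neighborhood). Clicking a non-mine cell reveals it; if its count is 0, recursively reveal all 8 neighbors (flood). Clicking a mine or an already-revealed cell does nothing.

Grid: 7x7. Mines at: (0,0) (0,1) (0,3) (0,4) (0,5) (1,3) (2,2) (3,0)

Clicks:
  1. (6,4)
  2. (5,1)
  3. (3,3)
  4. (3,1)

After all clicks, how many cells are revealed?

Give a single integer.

Click 1 (6,4) count=0: revealed 34 new [(1,4) (1,5) (1,6) (2,3) (2,4) (2,5) (2,6) (3,1) (3,2) (3,3) (3,4) (3,5) (3,6) (4,0) (4,1) (4,2) (4,3) (4,4) (4,5) (4,6) (5,0) (5,1) (5,2) (5,3) (5,4) (5,5) (5,6) (6,0) (6,1) (6,2) (6,3) (6,4) (6,5) (6,6)] -> total=34
Click 2 (5,1) count=0: revealed 0 new [(none)] -> total=34
Click 3 (3,3) count=1: revealed 0 new [(none)] -> total=34
Click 4 (3,1) count=2: revealed 0 new [(none)] -> total=34

Answer: 34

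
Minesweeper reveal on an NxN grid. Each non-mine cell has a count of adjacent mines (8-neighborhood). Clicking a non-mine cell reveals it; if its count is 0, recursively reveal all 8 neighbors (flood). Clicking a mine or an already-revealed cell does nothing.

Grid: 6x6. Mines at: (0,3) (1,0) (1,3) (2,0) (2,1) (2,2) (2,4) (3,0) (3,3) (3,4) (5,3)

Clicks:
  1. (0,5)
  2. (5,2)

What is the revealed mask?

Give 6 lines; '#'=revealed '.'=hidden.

Click 1 (0,5) count=0: revealed 4 new [(0,4) (0,5) (1,4) (1,5)] -> total=4
Click 2 (5,2) count=1: revealed 1 new [(5,2)] -> total=5

Answer: ....##
....##
......
......
......
..#...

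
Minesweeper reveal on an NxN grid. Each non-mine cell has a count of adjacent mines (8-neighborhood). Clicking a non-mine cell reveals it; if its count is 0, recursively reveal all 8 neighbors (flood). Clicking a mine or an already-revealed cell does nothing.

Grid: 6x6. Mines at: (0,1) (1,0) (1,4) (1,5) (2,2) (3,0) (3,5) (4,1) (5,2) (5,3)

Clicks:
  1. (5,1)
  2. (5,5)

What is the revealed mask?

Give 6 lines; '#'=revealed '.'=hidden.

Answer: ......
......
......
......
....##
.#..##

Derivation:
Click 1 (5,1) count=2: revealed 1 new [(5,1)] -> total=1
Click 2 (5,5) count=0: revealed 4 new [(4,4) (4,5) (5,4) (5,5)] -> total=5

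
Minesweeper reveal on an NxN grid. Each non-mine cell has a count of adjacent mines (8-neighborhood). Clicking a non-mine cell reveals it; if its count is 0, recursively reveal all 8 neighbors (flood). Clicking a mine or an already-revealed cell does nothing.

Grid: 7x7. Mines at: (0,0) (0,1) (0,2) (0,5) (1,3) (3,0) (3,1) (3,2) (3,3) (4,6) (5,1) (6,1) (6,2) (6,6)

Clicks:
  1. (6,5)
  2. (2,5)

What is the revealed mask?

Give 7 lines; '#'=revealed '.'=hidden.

Answer: .......
....###
....###
....###
.......
.......
.....#.

Derivation:
Click 1 (6,5) count=1: revealed 1 new [(6,5)] -> total=1
Click 2 (2,5) count=0: revealed 9 new [(1,4) (1,5) (1,6) (2,4) (2,5) (2,6) (3,4) (3,5) (3,6)] -> total=10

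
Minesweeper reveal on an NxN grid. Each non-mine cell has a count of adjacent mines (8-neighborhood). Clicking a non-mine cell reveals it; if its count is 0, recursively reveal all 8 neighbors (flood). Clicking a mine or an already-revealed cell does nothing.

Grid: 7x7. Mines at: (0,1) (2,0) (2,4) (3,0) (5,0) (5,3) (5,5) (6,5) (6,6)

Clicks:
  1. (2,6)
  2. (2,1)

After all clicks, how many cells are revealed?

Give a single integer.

Click 1 (2,6) count=0: revealed 16 new [(0,2) (0,3) (0,4) (0,5) (0,6) (1,2) (1,3) (1,4) (1,5) (1,6) (2,5) (2,6) (3,5) (3,6) (4,5) (4,6)] -> total=16
Click 2 (2,1) count=2: revealed 1 new [(2,1)] -> total=17

Answer: 17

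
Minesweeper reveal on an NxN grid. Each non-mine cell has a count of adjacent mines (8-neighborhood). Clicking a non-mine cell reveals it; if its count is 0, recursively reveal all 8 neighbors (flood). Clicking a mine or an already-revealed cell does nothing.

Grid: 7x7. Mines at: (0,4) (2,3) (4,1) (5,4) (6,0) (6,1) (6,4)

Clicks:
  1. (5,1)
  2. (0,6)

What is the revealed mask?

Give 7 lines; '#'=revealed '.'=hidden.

Answer: .....##
....###
....###
....###
....###
.#...##
.....##

Derivation:
Click 1 (5,1) count=3: revealed 1 new [(5,1)] -> total=1
Click 2 (0,6) count=0: revealed 18 new [(0,5) (0,6) (1,4) (1,5) (1,6) (2,4) (2,5) (2,6) (3,4) (3,5) (3,6) (4,4) (4,5) (4,6) (5,5) (5,6) (6,5) (6,6)] -> total=19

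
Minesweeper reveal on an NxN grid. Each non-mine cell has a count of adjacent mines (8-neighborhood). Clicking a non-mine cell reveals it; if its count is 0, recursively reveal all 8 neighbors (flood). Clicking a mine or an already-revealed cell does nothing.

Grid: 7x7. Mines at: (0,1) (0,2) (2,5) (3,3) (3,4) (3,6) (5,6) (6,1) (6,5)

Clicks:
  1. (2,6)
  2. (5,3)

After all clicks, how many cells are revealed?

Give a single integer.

Click 1 (2,6) count=2: revealed 1 new [(2,6)] -> total=1
Click 2 (5,3) count=0: revealed 9 new [(4,2) (4,3) (4,4) (5,2) (5,3) (5,4) (6,2) (6,3) (6,4)] -> total=10

Answer: 10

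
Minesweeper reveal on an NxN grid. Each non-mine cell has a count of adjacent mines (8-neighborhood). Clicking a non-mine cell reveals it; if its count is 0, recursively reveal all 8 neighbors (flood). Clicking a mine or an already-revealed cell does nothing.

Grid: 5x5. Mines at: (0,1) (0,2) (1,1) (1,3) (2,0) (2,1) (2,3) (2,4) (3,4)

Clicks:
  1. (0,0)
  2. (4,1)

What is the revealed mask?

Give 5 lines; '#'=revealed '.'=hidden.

Click 1 (0,0) count=2: revealed 1 new [(0,0)] -> total=1
Click 2 (4,1) count=0: revealed 8 new [(3,0) (3,1) (3,2) (3,3) (4,0) (4,1) (4,2) (4,3)] -> total=9

Answer: #....
.....
.....
####.
####.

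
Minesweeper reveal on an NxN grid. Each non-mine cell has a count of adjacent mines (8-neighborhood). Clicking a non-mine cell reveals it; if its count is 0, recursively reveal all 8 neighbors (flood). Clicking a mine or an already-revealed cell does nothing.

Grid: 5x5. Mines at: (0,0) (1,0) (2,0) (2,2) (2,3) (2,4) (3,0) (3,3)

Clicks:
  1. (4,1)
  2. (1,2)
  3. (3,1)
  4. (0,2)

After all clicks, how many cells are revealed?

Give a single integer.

Click 1 (4,1) count=1: revealed 1 new [(4,1)] -> total=1
Click 2 (1,2) count=2: revealed 1 new [(1,2)] -> total=2
Click 3 (3,1) count=3: revealed 1 new [(3,1)] -> total=3
Click 4 (0,2) count=0: revealed 7 new [(0,1) (0,2) (0,3) (0,4) (1,1) (1,3) (1,4)] -> total=10

Answer: 10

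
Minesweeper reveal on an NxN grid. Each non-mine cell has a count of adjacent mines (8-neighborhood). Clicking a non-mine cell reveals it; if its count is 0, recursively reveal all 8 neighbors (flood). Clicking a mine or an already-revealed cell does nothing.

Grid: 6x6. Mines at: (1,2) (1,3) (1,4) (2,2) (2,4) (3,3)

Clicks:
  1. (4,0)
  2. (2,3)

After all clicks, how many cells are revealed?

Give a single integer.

Click 1 (4,0) count=0: revealed 23 new [(0,0) (0,1) (1,0) (1,1) (2,0) (2,1) (3,0) (3,1) (3,2) (3,4) (3,5) (4,0) (4,1) (4,2) (4,3) (4,4) (4,5) (5,0) (5,1) (5,2) (5,3) (5,4) (5,5)] -> total=23
Click 2 (2,3) count=6: revealed 1 new [(2,3)] -> total=24

Answer: 24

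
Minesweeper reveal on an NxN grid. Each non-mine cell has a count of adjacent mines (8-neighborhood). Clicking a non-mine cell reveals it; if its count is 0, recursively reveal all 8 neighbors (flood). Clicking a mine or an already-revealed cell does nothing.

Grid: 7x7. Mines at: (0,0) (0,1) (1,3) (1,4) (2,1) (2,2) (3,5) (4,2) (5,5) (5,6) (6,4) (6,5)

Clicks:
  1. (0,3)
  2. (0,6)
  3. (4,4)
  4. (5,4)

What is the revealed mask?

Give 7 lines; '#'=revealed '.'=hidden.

Click 1 (0,3) count=2: revealed 1 new [(0,3)] -> total=1
Click 2 (0,6) count=0: revealed 6 new [(0,5) (0,6) (1,5) (1,6) (2,5) (2,6)] -> total=7
Click 3 (4,4) count=2: revealed 1 new [(4,4)] -> total=8
Click 4 (5,4) count=3: revealed 1 new [(5,4)] -> total=9

Answer: ...#.##
.....##
.....##
.......
....#..
....#..
.......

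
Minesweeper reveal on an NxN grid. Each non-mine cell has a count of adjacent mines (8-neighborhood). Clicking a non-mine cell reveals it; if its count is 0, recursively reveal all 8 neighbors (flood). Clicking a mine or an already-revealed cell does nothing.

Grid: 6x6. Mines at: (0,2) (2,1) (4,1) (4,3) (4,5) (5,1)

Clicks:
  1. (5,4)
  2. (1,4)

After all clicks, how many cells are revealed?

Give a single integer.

Click 1 (5,4) count=2: revealed 1 new [(5,4)] -> total=1
Click 2 (1,4) count=0: revealed 15 new [(0,3) (0,4) (0,5) (1,2) (1,3) (1,4) (1,5) (2,2) (2,3) (2,4) (2,5) (3,2) (3,3) (3,4) (3,5)] -> total=16

Answer: 16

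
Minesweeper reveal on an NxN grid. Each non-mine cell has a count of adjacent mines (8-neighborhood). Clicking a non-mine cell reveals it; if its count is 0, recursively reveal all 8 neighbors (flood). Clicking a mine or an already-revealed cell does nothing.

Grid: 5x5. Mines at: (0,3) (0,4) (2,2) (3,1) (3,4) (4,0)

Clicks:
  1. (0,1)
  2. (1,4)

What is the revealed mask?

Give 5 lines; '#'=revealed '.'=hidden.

Click 1 (0,1) count=0: revealed 8 new [(0,0) (0,1) (0,2) (1,0) (1,1) (1,2) (2,0) (2,1)] -> total=8
Click 2 (1,4) count=2: revealed 1 new [(1,4)] -> total=9

Answer: ###..
###.#
##...
.....
.....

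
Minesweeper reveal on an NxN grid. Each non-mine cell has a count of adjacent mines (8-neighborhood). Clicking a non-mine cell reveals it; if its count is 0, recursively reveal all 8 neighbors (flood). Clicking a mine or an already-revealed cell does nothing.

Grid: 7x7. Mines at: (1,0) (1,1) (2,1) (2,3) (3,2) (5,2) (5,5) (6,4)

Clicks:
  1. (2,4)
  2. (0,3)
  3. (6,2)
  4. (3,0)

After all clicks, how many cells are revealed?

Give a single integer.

Answer: 21

Derivation:
Click 1 (2,4) count=1: revealed 1 new [(2,4)] -> total=1
Click 2 (0,3) count=0: revealed 18 new [(0,2) (0,3) (0,4) (0,5) (0,6) (1,2) (1,3) (1,4) (1,5) (1,6) (2,5) (2,6) (3,4) (3,5) (3,6) (4,4) (4,5) (4,6)] -> total=19
Click 3 (6,2) count=1: revealed 1 new [(6,2)] -> total=20
Click 4 (3,0) count=1: revealed 1 new [(3,0)] -> total=21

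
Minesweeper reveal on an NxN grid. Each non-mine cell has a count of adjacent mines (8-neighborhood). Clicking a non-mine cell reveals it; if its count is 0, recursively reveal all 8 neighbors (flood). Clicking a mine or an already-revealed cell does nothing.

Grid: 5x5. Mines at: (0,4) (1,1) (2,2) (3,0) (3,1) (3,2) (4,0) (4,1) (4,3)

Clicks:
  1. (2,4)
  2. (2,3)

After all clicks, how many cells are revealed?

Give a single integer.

Click 1 (2,4) count=0: revealed 6 new [(1,3) (1,4) (2,3) (2,4) (3,3) (3,4)] -> total=6
Click 2 (2,3) count=2: revealed 0 new [(none)] -> total=6

Answer: 6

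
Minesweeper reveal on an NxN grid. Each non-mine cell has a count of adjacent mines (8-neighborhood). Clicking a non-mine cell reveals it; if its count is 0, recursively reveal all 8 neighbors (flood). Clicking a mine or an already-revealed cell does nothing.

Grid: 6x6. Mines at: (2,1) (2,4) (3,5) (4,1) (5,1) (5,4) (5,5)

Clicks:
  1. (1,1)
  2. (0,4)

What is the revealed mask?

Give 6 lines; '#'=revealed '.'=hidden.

Click 1 (1,1) count=1: revealed 1 new [(1,1)] -> total=1
Click 2 (0,4) count=0: revealed 11 new [(0,0) (0,1) (0,2) (0,3) (0,4) (0,5) (1,0) (1,2) (1,3) (1,4) (1,5)] -> total=12

Answer: ######
######
......
......
......
......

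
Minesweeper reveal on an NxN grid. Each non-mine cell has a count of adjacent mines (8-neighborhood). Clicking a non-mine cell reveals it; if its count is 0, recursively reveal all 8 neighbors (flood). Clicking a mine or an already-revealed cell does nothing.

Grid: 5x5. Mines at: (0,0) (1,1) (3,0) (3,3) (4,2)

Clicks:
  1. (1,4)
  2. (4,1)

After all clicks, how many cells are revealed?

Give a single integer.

Answer: 10

Derivation:
Click 1 (1,4) count=0: revealed 9 new [(0,2) (0,3) (0,4) (1,2) (1,3) (1,4) (2,2) (2,3) (2,4)] -> total=9
Click 2 (4,1) count=2: revealed 1 new [(4,1)] -> total=10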